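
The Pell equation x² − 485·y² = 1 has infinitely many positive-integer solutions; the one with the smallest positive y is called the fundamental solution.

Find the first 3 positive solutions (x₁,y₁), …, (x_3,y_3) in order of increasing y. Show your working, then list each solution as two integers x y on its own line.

969 44
1877921 85272
3639409929 165257092

√485 → a₀=22, period (44); ℓ=1 odd so k=1
step 0: (22, 1)  from 22·(1,0) + (0,1)
step 1: (969, 44)  from 44·(22,1) + (1,0)
(x₁, y₁) = (969, 44);  969² − 485·44² = 1 ✓
(969+44√485)^2 = 1877921 + 85272√485
(969+44√485)^3 = 3639409929 + 165257092√485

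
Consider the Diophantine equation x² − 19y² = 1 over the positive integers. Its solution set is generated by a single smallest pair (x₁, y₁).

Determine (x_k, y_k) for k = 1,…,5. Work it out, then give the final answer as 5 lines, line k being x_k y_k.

170 39
57799 13260
19651490 4508361
6681448801 1532829480
2271672940850 521157514839

√19 → a₀=4, period (2,1,3,1,2,8); ℓ=6 even so k=5
step 0: (4, 1)  from 4·(1,0) + (0,1)
…
step 3: (48, 11)  from 3·(13,3) + (9,2)
step 4: (61, 14)  from 1·(48,11) + (13,3)
step 5: (170, 39)  from 2·(61,14) + (48,11)
fundamental: x₁=170, y₁=39  (since 28900 − 19·1521 = 1)
n=2: (170,39)∘(170,39) = (170·170+19·39·39, 170·39+39·170) = (57799,13260)
n=3: (57799,13260)∘(170,39) = (170·57799+19·39·13260, 170·13260+39·57799) = (19651490,4508361)
n=4: (19651490,4508361)∘(170,39) = (170·19651490+19·39·4508361, 170·4508361+39·19651490) = (6681448801,1532829480)
n=5: (6681448801,1532829480)∘(170,39) = (170·6681448801+19·39·1532829480, 170·1532829480+39·6681448801) = (2271672940850,521157514839)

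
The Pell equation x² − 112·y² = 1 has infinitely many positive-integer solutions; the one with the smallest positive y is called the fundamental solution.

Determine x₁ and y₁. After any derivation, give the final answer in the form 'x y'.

[10; 1,1,2,1,1,20] for √112; ℓ=6 ⇒ convergent index 5
k=0  a_k=10  p_k/q_k = 10/1
…
k=2  a_k=1  p_k/q_k = 21/2
k=3  a_k=2  p_k/q_k = 53/5
k=4  a_k=1  p_k/q_k = 74/7
k=5  a_k=1  p_k/q_k = 127/12
(x₁, y₁) = (127, 12);  127² − 112·12² = 1 ✓

127 12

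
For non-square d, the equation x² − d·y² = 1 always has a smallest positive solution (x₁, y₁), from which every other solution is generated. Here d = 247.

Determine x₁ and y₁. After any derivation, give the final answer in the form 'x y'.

√247 → a₀=15, period (1,2,1,1,9,1,9,1,1,2,1,30); ℓ=12 even so k=11
k=0  a_k=15  p_k/q_k = 15/1
k=1  a_k=1  p_k/q_k = 16/1
k=2  a_k=2  p_k/q_k = 47/3
…
k=4  a_k=1  p_k/q_k = 110/7
…
k=6  a_k=1  p_k/q_k = 1163/74
…
k=10  a_k=2  p_k/q_k = 61089/3887
k=11  a_k=1  p_k/q_k = 85292/5427
(x₁, y₁) = (85292, 5427);  85292² − 247·5427² = 1 ✓

85292 5427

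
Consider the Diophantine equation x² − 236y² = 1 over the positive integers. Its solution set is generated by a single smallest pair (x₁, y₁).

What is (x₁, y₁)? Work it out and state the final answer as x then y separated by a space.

d=236: √d = [15; 2,1,3,5,1,6,1,5,3,1,2,30] (ℓ=12, even), read p_11/q_11
a_0=15:  p_0=15·1+0=15,  q_0=15·0+1=1
…
a_2=1:  p_2=1·31+15=46,  q_2=1·2+1=3
…
a_4=5:  p_4=5·169+46=891,  q_4=5·11+3=58
…
a_7=1:  p_7=1·7251+1060=8311,  q_7=1·472+69=541
…
a_9=3:  p_9=3·48806+8311=154729,  q_9=3·3177+541=10072
a_10=1:  p_10=1·154729+48806=203535,  q_10=1·10072+3177=13249
a_11=2:  p_11=2·203535+154729=561799,  q_11=2·13249+10072=36570
(x₁, y₁) = (561799, 36570);  561799² − 236·36570² = 1 ✓

561799 36570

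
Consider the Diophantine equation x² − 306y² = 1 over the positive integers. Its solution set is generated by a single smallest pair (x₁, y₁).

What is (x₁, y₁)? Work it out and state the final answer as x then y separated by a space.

√306 = [17; 2,34, …], period ℓ=2 (even) → k=1
a_0=17:  p_0=17·1+0=17,  q_0=17·0+1=1
a_1=2:  p_1=2·17+1=35,  q_1=2·1+0=2
→ (35, 2).  Check: 35²=1225, 306·2²=1224, difference 1.

35 2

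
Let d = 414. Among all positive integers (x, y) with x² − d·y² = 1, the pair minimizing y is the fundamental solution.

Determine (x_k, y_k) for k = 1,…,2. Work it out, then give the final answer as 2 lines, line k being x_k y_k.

d=414: √d = [20; 2,1,7,2,7,1,2,40] (ℓ=8, even), read p_7/q_7
k=0  a_k=20  p_k/q_k = 20/1
k=1  a_k=2  p_k/q_k = 41/2
…
k=3  a_k=7  p_k/q_k = 468/23
k=4  a_k=2  p_k/q_k = 997/49
…
k=6  a_k=1  p_k/q_k = 8444/415
k=7  a_k=2  p_k/q_k = 24335/1196
(x₁, y₁) = (24335, 1196);  24335² − 414·1196² = 1 ✓
(x_2, y_2) = (24335·24335 + 414·1196·1196, 24335·1196 + 1196·24335) = (1184384449, 58209320)

24335 1196
1184384449 58209320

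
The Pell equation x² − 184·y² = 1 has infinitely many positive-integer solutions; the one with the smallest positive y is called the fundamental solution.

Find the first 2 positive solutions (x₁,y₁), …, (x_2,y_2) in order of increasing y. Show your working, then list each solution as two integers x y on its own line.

√184 = [13; 1,1,3,2,1,2,1,2,3,1,1,26, …], period ℓ=12 (even) → k=11
k=0  a_k=13  p_k/q_k = 13/1
…
k=7  a_k=1  p_k/q_k = 1153/85
…
k=10  a_k=1  p_k/q_k = 13741/1013
k=11  a_k=1  p_k/q_k = 24335/1794
(x₁, y₁) = (24335, 1794);  24335² − 184·1794² = 1 ✓
(24335+1794√184)^2 = 1184384449 + 87313980√184

24335 1794
1184384449 87313980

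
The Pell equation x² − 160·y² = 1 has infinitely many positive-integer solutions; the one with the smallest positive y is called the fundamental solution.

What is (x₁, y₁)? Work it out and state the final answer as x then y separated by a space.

721 57

√160 = [12; 1,1,1,5,1,1,1,24, …], period ℓ=8 (even) → k=7
i=0: a=12 ⇒ p=12, q=1
…
i=2: a=1 ⇒ p=25, q=2
…
i=4: a=5 ⇒ p=215, q=17
…
i=6: a=1 ⇒ p=468, q=37
i=7: a=1 ⇒ p=721, q=57
fundamental: x₁=721, y₁=57  (since 519841 − 160·3249 = 1)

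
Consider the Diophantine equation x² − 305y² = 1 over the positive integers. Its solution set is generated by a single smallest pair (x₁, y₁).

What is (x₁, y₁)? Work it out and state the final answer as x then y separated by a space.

d=305: √d = [17; 2,6,2,34] (ℓ=4, even), read p_3/q_3
step 0: (17, 1)  from 17·(1,0) + (0,1)
step 1: (35, 2)  from 2·(17,1) + (1,0)
step 2: (227, 13)  from 6·(35,2) + (17,1)
step 3: (489, 28)  from 2·(227,13) + (35,2)
fundamental: x₁=489, y₁=28  (since 239121 − 305·784 = 1)

489 28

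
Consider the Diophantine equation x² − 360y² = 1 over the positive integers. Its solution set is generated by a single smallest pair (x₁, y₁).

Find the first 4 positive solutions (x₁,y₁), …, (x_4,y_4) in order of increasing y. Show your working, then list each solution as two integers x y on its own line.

[18; 1,36] for √360; ℓ=2 ⇒ convergent index 1
a_0=18:  p_0=18·1+0=18,  q_0=18·0+1=1
a_1=1:  p_1=1·18+1=19,  q_1=1·1+0=1
→ (19, 1).  Check: 19²=361, 360·1²=360, difference 1.
n=2: (19,1)∘(19,1) = (19·19+360·1·1, 19·1+1·19) = (721,38)
n=3: (721,38)∘(19,1) = (19·721+360·1·38, 19·38+1·721) = (27379,1443)
n=4: (27379,1443)∘(19,1) = (19·27379+360·1·1443, 19·1443+1·27379) = (1039681,54796)

19 1
721 38
27379 1443
1039681 54796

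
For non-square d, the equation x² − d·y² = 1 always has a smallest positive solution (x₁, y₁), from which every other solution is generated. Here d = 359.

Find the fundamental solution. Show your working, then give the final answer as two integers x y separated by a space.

360 19

√359 = [18; 1,17,1,36, …], period ℓ=4 (even) → k=3
a_0=18:  p_0=18·1+0=18,  q_0=18·0+1=1
a_1=1:  p_1=1·18+1=19,  q_1=1·1+0=1
a_2=17:  p_2=17·19+18=341,  q_2=17·1+1=18
a_3=1:  p_3=1·341+19=360,  q_3=1·18+1=19
(x₁, y₁) = (360, 19);  360² − 359·19² = 1 ✓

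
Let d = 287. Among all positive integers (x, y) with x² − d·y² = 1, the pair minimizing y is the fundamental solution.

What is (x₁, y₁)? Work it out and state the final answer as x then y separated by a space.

√287 → a₀=16, period (1,15,1,32); ℓ=4 even so k=3
i=0: a=16 ⇒ p=16, q=1
i=1: a=1 ⇒ p=17, q=1
i=2: a=15 ⇒ p=271, q=16
i=3: a=1 ⇒ p=288, q=17
(x₁, y₁) = (288, 17);  288² − 287·17² = 1 ✓

288 17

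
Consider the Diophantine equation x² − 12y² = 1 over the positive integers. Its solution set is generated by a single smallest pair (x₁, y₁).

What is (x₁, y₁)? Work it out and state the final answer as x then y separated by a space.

7 2

√12 = [3; 2,6, …], period ℓ=2 (even) → k=1
a_0=3:  p_0=3·1+0=3,  q_0=3·0+1=1
a_1=2:  p_1=2·3+1=7,  q_1=2·1+0=2
fundamental: x₁=7, y₁=2  (since 49 − 12·4 = 1)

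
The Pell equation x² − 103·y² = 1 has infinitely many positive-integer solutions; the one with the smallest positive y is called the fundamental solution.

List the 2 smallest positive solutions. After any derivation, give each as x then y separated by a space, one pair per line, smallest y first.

d=103: √d = [10; 6,1,2,1,1,9,1,1,2,1,6,20] (ℓ=12, even), read p_11/q_11
a_0=10:  p_0=10·1+0=10,  q_0=10·0+1=1
a_1=6:  p_1=6·10+1=61,  q_1=6·1+0=6
…
a_3=2:  p_3=2·71+61=203,  q_3=2·7+6=20
…
a_6=9:  p_6=9·477+274=4567,  q_6=9·47+27=450
a_7=1:  p_7=1·4567+477=5044,  q_7=1·450+47=497
a_8=1:  p_8=1·5044+4567=9611,  q_8=1·497+450=947
a_9=2:  p_9=2·9611+5044=24266,  q_9=2·947+497=2391
a_10=1:  p_10=1·24266+9611=33877,  q_10=1·2391+947=3338
a_11=6:  p_11=6·33877+24266=227528,  q_11=6·3338+2391=22419
fundamental: x₁=227528, y₁=22419  (since 51768990784 − 103·502611561 = 1)
n=2: (227528,22419)∘(227528,22419) = (227528·227528+103·22419·22419, 227528·22419+22419·227528) = (103537981567,10201900464)

227528 22419
103537981567 10201900464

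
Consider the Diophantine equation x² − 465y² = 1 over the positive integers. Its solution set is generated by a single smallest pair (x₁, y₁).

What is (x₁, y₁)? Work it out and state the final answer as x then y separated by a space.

√465 = [21; 1,1,3,2,2,2,3,1,1,42, …], period ℓ=10 (even) → k=9
step 0: (21, 1)  from 21·(1,0) + (0,1)
step 1: (22, 1)  from 1·(21,1) + (1,0)
step 2: (43, 2)  from 1·(22,1) + (21,1)
step 3: (151, 7)  from 3·(43,2) + (22,1)
…
step 5: (841, 39)  from 2·(345,16) + (151,7)
…
step 8: (8949, 415)  from 1·(6922,321) + (2027,94)
step 9: (15871, 736)  from 1·(8949,415) + (6922,321)
fundamental: x₁=15871, y₁=736  (since 251888641 − 465·541696 = 1)

15871 736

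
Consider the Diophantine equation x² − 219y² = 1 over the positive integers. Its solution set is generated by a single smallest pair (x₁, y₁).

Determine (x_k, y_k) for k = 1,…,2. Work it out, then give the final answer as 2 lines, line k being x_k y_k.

√219 → a₀=14, period (1,3,1,28); ℓ=4 even so k=3
k=0  a_k=14  p_k/q_k = 14/1
k=1  a_k=1  p_k/q_k = 15/1
k=2  a_k=3  p_k/q_k = 59/4
k=3  a_k=1  p_k/q_k = 74/5
fundamental: x₁=74, y₁=5  (since 5476 − 219·25 = 1)
k=2:  x_2 = 74·74+219·5·5 = 10951,  y_2 = 74·5+5·74 = 740

74 5
10951 740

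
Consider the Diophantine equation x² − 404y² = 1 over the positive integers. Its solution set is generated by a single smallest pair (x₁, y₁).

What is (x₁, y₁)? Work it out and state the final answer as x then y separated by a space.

√404 = [20; 10,40, …], period ℓ=2 (even) → k=1
a_0=20:  p_0=20·1+0=20,  q_0=20·0+1=1
a_1=10:  p_1=10·20+1=201,  q_1=10·1+0=10
fundamental: x₁=201, y₁=10  (since 40401 − 404·100 = 1)

201 10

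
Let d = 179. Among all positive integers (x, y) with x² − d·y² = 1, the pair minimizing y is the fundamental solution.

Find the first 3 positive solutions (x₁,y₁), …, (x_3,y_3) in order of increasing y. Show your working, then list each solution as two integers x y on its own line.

4190210 313191
35115719688199 2624672120220
294284479589372473370 21995854729733779209

[13; 2,1,1,1,3,…,1,2,26] for √179; ℓ=14 ⇒ convergent index 13
k=0  a_k=13  p_k/q_k = 13/1
k=1  a_k=2  p_k/q_k = 27/2
k=2  a_k=1  p_k/q_k = 40/3
k=3  a_k=1  p_k/q_k = 67/5
k=4  a_k=1  p_k/q_k = 107/8
k=5  a_k=3  p_k/q_k = 388/29
k=6  a_k=5  p_k/q_k = 2047/153
k=7  a_k=13  p_k/q_k = 26999/2018
k=8  a_k=5  p_k/q_k = 137042/10243
k=9  a_k=3  p_k/q_k = 438125/32747
…
k=11  a_k=1  p_k/q_k = 1013292/75737
k=12  a_k=1  p_k/q_k = 1588459/118727
k=13  a_k=2  p_k/q_k = 4190210/313191
→ (4190210, 313191).  Check: 4190210²=17557859844100, 179·313191²=17557859844099, difference 1.
(4190210+313191√179)^2 = 35115719688199 + 2624672120220√179
(4190210+313191√179)^3 = 294284479589372473370 + 21995854729733779209√179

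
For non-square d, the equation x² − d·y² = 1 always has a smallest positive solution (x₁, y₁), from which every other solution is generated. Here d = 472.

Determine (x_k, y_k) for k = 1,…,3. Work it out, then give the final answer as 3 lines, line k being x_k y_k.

d=472: √d = [21; 1,2,1,1,1,…,2,1,42] (ℓ=14, even), read p_13/q_13
i=0: a=21 ⇒ p=21, q=1
i=1: a=1 ⇒ p=22, q=1
i=2: a=2 ⇒ p=65, q=3
i=3: a=1 ⇒ p=87, q=4
i=4: a=1 ⇒ p=152, q=7
i=5: a=1 ⇒ p=239, q=11
i=6: a=4 ⇒ p=1108, q=51
…
i=8: a=4 ⇒ p=24224, q=1115
i=9: a=1 ⇒ p=30003, q=1381
i=10: a=1 ⇒ p=54227, q=2496
…
i=12: a=2 ⇒ p=222687, q=10250
i=13: a=1 ⇒ p=306917, q=14127
(x₁, y₁) = (306917, 14127);  306917² − 472·14127² = 1 ✓
(306917+14127√472)^2 = 188396089777 + 8671632918√472
(306917+14127√472)^3 = 115643925371868101 + 5322943120573485√472

306917 14127
188396089777 8671632918
115643925371868101 5322943120573485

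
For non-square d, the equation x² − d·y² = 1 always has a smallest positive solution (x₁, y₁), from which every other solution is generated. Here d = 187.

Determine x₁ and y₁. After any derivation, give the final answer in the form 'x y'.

1682 123

√187 = [13; 1,2,13,2,1,26, …], period ℓ=6 (even) → k=5
a_0=13:  p_0=13·1+0=13,  q_0=13·0+1=1
a_1=1:  p_1=1·13+1=14,  q_1=1·1+0=1
…
a_4=2:  p_4=2·547+41=1135,  q_4=2·40+3=83
a_5=1:  p_5=1·1135+547=1682,  q_5=1·83+40=123
→ (1682, 123).  Check: 1682²=2829124, 187·123²=2829123, difference 1.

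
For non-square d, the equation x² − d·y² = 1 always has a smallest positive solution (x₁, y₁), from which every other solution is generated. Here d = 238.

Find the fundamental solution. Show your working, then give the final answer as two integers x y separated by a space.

√238 → a₀=15, period (2,2,1,14,1,2,2,30); ℓ=8 even so k=7
k=0  a_k=15  p_k/q_k = 15/1
k=1  a_k=2  p_k/q_k = 31/2
k=2  a_k=2  p_k/q_k = 77/5
k=3  a_k=1  p_k/q_k = 108/7
k=4  a_k=14  p_k/q_k = 1589/103
k=5  a_k=1  p_k/q_k = 1697/110
k=6  a_k=2  p_k/q_k = 4983/323
k=7  a_k=2  p_k/q_k = 11663/756
(x₁, y₁) = (11663, 756);  11663² − 238·756² = 1 ✓

11663 756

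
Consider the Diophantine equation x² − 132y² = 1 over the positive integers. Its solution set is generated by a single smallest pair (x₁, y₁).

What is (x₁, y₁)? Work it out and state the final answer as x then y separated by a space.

23 2

√132 → a₀=11, period (2,22); ℓ=2 even so k=1
step 0: (11, 1)  from 11·(1,0) + (0,1)
step 1: (23, 2)  from 2·(11,1) + (1,0)
(x₁, y₁) = (23, 2);  23² − 132·2² = 1 ✓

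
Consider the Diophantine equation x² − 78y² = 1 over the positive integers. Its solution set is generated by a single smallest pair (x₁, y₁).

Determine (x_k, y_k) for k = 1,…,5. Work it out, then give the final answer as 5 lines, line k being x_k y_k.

53 6
5617 636
595349 67410
63101377 7144824
6688150613 757283934

√78 → a₀=8, period (1,4,1,16); ℓ=4 even so k=3
step 0: (8, 1)  from 8·(1,0) + (0,1)
step 1: (9, 1)  from 1·(8,1) + (1,0)
step 2: (44, 5)  from 4·(9,1) + (8,1)
step 3: (53, 6)  from 1·(44,5) + (9,1)
(x₁, y₁) = (53, 6);  53² − 78·6² = 1 ✓
(53+6√78)^2 = 5617 + 636√78
(53+6√78)^3 = 595349 + 67410√78
(53+6√78)^4 = 63101377 + 7144824√78
(53+6√78)^5 = 6688150613 + 757283934√78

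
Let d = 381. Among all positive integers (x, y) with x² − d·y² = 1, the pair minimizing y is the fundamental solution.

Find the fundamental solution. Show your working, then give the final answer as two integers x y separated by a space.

[19; 1,1,12,1,1,38] for √381; ℓ=6 ⇒ convergent index 5
a_0=19:  p_0=19·1+0=19,  q_0=19·0+1=1
…
a_4=1:  p_4=1·488+39=527,  q_4=1·25+2=27
a_5=1:  p_5=1·527+488=1015,  q_5=1·27+25=52
(x₁, y₁) = (1015, 52);  1015² − 381·52² = 1 ✓

1015 52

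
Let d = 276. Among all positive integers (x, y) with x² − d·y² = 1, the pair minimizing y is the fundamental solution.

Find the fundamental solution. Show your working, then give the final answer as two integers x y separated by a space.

7775 468

[16; 1,1,1,1,2,2,2,1,1,1,1,32] for √276; ℓ=12 ⇒ convergent index 11
k=0  a_k=16  p_k/q_k = 16/1
k=1  a_k=1  p_k/q_k = 17/1
…
k=3  a_k=1  p_k/q_k = 50/3
k=4  a_k=1  p_k/q_k = 83/5
k=5  a_k=2  p_k/q_k = 216/13
k=6  a_k=2  p_k/q_k = 515/31
k=7  a_k=2  p_k/q_k = 1246/75
…
k=10  a_k=1  p_k/q_k = 4768/287
k=11  a_k=1  p_k/q_k = 7775/468
→ (7775, 468).  Check: 7775²=60450625, 276·468²=60450624, difference 1.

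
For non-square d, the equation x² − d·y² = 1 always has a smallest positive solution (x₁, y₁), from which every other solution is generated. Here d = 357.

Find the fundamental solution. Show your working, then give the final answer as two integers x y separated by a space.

3401 180

√357 = [18; 1,8,2,8,1,36, …], period ℓ=6 (even) → k=5
step 0: (18, 1)  from 18·(1,0) + (0,1)
step 1: (19, 1)  from 1·(18,1) + (1,0)
…
step 4: (3042, 161)  from 8·(359,19) + (170,9)
step 5: (3401, 180)  from 1·(3042,161) + (359,19)
→ (3401, 180).  Check: 3401²=11566801, 357·180²=11566800, difference 1.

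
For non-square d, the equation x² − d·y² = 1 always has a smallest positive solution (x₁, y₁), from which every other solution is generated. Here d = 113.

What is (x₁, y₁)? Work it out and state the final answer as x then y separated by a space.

[10; 1,1,1,2,2,1,1,1,20] for √113; ℓ=9 ⇒ convergent index 17
i=0: a=10 ⇒ p=10, q=1
…
i=6: a=1 ⇒ p=287, q=27
…
i=16: a=1 ⇒ p=758918, q=71393
i=17: a=1 ⇒ p=1204353, q=113296
→ (1204353, 113296).  Check: 1204353²=1450466148609, 113·113296²=1450466148608, difference 1.

1204353 113296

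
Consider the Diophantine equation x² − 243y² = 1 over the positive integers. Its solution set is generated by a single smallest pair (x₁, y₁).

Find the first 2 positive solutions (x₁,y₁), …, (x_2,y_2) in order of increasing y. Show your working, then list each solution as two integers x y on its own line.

√243 = [15; 1,1,2,3,15,3,2,1,1,30, …], period ℓ=10 (even) → k=9
i=0: a=15 ⇒ p=15, q=1
…
i=2: a=1 ⇒ p=31, q=2
…
i=4: a=3 ⇒ p=265, q=17
i=5: a=15 ⇒ p=4053, q=260
…
i=8: a=1 ⇒ p=41325, q=2651
i=9: a=1 ⇒ p=70226, q=4505
→ (70226, 4505).  Check: 70226²=4931691076, 243·4505²=4931691075, difference 1.
(70226+4505√243)^2 = 9863382151 + 632736260√243

70226 4505
9863382151 632736260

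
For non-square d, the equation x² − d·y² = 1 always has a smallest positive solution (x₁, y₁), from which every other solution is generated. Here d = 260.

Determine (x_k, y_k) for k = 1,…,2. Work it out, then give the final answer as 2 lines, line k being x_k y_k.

129 8
33281 2064

√260 → a₀=16, period (8,32); ℓ=2 even so k=1
k=0  a_k=16  p_k/q_k = 16/1
k=1  a_k=8  p_k/q_k = 129/8
(x₁, y₁) = (129, 8);  129² − 260·8² = 1 ✓
k=2:  x_2 = 129·129+260·8·8 = 33281,  y_2 = 129·8+8·129 = 2064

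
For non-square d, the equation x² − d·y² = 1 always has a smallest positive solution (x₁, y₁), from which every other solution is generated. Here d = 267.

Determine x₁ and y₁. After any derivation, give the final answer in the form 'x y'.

d=267: √d = [16; 2,1,15,1,2,32] (ℓ=6, even), read p_5/q_5
step 0: (16, 1)  from 16·(1,0) + (0,1)
…
step 2: (49, 3)  from 1·(33,2) + (16,1)
…
step 4: (817, 50)  from 1·(768,47) + (49,3)
step 5: (2402, 147)  from 2·(817,50) + (768,47)
→ (2402, 147).  Check: 2402²=5769604, 267·147²=5769603, difference 1.

2402 147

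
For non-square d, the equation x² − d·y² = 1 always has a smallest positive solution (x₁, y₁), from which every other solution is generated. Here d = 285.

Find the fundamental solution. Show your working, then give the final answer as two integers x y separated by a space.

√285 → a₀=16, period (1,7,2,7,1,32); ℓ=6 even so k=5
a_0=16:  p_0=16·1+0=16,  q_0=16·0+1=1
a_1=1:  p_1=1·16+1=17,  q_1=1·1+0=1
a_2=7:  p_2=7·17+16=135,  q_2=7·1+1=8
…
a_4=7:  p_4=7·287+135=2144,  q_4=7·17+8=127
a_5=1:  p_5=1·2144+287=2431,  q_5=1·127+17=144
(x₁, y₁) = (2431, 144);  2431² − 285·144² = 1 ✓

2431 144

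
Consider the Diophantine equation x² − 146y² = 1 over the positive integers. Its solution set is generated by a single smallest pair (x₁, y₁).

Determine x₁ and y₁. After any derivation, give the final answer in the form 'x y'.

145 12

√146 → a₀=12, period (12,24); ℓ=2 even so k=1
a_0=12:  p_0=12·1+0=12,  q_0=12·0+1=1
a_1=12:  p_1=12·12+1=145,  q_1=12·1+0=12
(x₁, y₁) = (145, 12);  145² − 146·12² = 1 ✓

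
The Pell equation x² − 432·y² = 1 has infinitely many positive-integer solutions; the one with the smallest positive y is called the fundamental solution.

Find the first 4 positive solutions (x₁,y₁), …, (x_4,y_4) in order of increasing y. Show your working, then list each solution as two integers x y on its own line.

1351 65
3650401 175630
9863382151 474552195
26650854921601 1282239855260

d=432: √d = [20; 1,3,1,1,1,3,1,40] (ℓ=8, even), read p_7/q_7
step 0: (20, 1)  from 20·(1,0) + (0,1)
…
step 6: (1060, 51)  from 3·(291,14) + (187,9)
step 7: (1351, 65)  from 1·(1060,51) + (291,14)
(x₁, y₁) = (1351, 65);  1351² − 432·65² = 1 ✓
(1351+65√432)^2 = 3650401 + 175630√432
(1351+65√432)^3 = 9863382151 + 474552195√432
(1351+65√432)^4 = 26650854921601 + 1282239855260√432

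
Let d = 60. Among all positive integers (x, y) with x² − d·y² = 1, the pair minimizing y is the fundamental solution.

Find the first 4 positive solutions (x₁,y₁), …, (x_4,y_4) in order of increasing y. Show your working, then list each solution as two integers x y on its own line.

√60 → a₀=7, period (1,2,1,14); ℓ=4 even so k=3
i=0: a=7 ⇒ p=7, q=1
…
i=2: a=2 ⇒ p=23, q=3
i=3: a=1 ⇒ p=31, q=4
fundamental: x₁=31, y₁=4  (since 961 − 60·16 = 1)
(31+4√60)^2 = 1921 + 248√60
(31+4√60)^3 = 119071 + 15372√60
(31+4√60)^4 = 7380481 + 952816√60

31 4
1921 248
119071 15372
7380481 952816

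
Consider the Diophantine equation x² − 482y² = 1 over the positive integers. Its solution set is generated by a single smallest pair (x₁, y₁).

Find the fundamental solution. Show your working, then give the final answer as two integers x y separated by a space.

√482 → a₀=21, period (1,20,1,42); ℓ=4 even so k=3
a_0=21:  p_0=21·1+0=21,  q_0=21·0+1=1
…
a_2=20:  p_2=20·22+21=461,  q_2=20·1+1=21
a_3=1:  p_3=1·461+22=483,  q_3=1·21+1=22
(x₁, y₁) = (483, 22);  483² − 482·22² = 1 ✓

483 22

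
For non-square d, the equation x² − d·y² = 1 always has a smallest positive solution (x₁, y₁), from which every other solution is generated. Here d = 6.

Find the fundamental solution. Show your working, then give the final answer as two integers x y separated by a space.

5 2

√6 → a₀=2, period (2,4); ℓ=2 even so k=1
i=0: a=2 ⇒ p=2, q=1
i=1: a=2 ⇒ p=5, q=2
(x₁, y₁) = (5, 2);  5² − 6·2² = 1 ✓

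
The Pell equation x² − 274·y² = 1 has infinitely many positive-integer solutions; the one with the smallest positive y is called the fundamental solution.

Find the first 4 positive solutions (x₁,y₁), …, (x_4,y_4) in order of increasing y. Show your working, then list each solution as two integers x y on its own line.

[16; 1,1,4,4,1,1,32] for √274; ℓ=7 ⇒ convergent index 13
step 0: (16, 1)  from 16·(1,0) + (0,1)
…
step 3: (149, 9)  from 4·(33,2) + (17,1)
step 4: (629, 38)  from 4·(149,9) + (33,2)
…
step 6: (1407, 85)  from 1·(778,47) + (629,38)
step 7: (45802, 2767)  from 32·(1407,85) + (778,47)
step 8: (47209, 2852)  from 1·(45802,2767) + (1407,85)
…
step 10: (419253, 25328)  from 4·(93011,5619) + (47209,2852)
step 11: (1770023, 106931)  from 4·(419253,25328) + (93011,5619)
step 12: (2189276, 132259)  from 1·(1770023,106931) + (419253,25328)
step 13: (3959299, 239190)  from 1·(2189276,132259) + (1770023,106931)
fundamental: x₁=3959299, y₁=239190  (since 15676048571401 − 274·57211856100 = 1)
(3959299+239190√274)^2 = 31352097142801 + 1894049455620√274
(3959299+239190√274)^3 = 248264653730785753699 + 14998216231173381570√274
(3959299+239190√274)^4 = 1965907990503261255572251201 + 118764845051735182903983240√274

3959299 239190
31352097142801 1894049455620
248264653730785753699 14998216231173381570
1965907990503261255572251201 118764845051735182903983240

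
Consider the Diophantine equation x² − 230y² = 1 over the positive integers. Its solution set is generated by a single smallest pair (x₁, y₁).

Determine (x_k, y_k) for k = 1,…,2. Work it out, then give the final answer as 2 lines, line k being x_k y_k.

91 6
16561 1092

√230 → a₀=15, period (6,30); ℓ=2 even so k=1
step 0: (15, 1)  from 15·(1,0) + (0,1)
step 1: (91, 6)  from 6·(15,1) + (1,0)
(x₁, y₁) = (91, 6);  91² − 230·6² = 1 ✓
(91+6√230)^2 = 16561 + 1092√230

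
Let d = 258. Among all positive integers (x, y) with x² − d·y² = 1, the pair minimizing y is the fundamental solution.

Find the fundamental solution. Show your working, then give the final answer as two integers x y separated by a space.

257 16

[16; 16,32] for √258; ℓ=2 ⇒ convergent index 1
a_0=16:  p_0=16·1+0=16,  q_0=16·0+1=1
a_1=16:  p_1=16·16+1=257,  q_1=16·1+0=16
fundamental: x₁=257, y₁=16  (since 66049 − 258·256 = 1)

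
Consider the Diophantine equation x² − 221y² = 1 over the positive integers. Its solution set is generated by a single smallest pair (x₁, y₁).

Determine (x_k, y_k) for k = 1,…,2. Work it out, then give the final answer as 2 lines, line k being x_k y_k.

1665 112
5544449 372960

[14; 1,6,2,6,1,28] for √221; ℓ=6 ⇒ convergent index 5
k=0  a_k=14  p_k/q_k = 14/1
k=1  a_k=1  p_k/q_k = 15/1
…
k=4  a_k=6  p_k/q_k = 1442/97
k=5  a_k=1  p_k/q_k = 1665/112
fundamental: x₁=1665, y₁=112  (since 2772225 − 221·12544 = 1)
(1665+112√221)^2 = 5544449 + 372960√221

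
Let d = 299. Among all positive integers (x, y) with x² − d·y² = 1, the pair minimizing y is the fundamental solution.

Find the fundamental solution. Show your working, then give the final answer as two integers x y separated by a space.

415 24

√299 → a₀=17, period (3,2,3,34); ℓ=4 even so k=3
a_0=17:  p_0=17·1+0=17,  q_0=17·0+1=1
…
a_2=2:  p_2=2·52+17=121,  q_2=2·3+1=7
a_3=3:  p_3=3·121+52=415,  q_3=3·7+3=24
(x₁, y₁) = (415, 24);  415² − 299·24² = 1 ✓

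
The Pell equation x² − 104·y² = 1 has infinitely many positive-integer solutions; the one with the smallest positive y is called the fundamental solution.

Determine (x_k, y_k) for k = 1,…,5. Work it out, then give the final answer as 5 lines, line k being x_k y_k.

51 5
5201 510
530451 52015
54100801 5305020
5517751251 541060025

d=104: √d = [10; 5,20] (ℓ=2, even), read p_1/q_1
k=0  a_k=10  p_k/q_k = 10/1
k=1  a_k=5  p_k/q_k = 51/5
→ (51, 5).  Check: 51²=2601, 104·5²=2600, difference 1.
n=2: (51,5)∘(51,5) = (51·51+104·5·5, 51·5+5·51) = (5201,510)
n=3: (5201,510)∘(51,5) = (51·5201+104·5·510, 51·510+5·5201) = (530451,52015)
n=4: (530451,52015)∘(51,5) = (51·530451+104·5·52015, 51·52015+5·530451) = (54100801,5305020)
n=5: (54100801,5305020)∘(51,5) = (51·54100801+104·5·5305020, 51·5305020+5·54100801) = (5517751251,541060025)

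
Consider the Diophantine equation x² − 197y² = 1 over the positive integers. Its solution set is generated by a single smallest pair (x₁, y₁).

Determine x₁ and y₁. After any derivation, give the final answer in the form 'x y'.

√197 = [14; 28, …], period ℓ=1 (odd) → k=1
a_0=14:  p_0=14·1+0=14,  q_0=14·0+1=1
a_1=28:  p_1=28·14+1=393,  q_1=28·1+0=28
(x₁, y₁) = (393, 28);  393² − 197·28² = 1 ✓

393 28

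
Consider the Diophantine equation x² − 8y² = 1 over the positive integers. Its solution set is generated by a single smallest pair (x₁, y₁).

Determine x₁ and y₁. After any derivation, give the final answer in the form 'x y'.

3 1

√8 → a₀=2, period (1,4); ℓ=2 even so k=1
step 0: (2, 1)  from 2·(1,0) + (0,1)
step 1: (3, 1)  from 1·(2,1) + (1,0)
→ (3, 1).  Check: 3²=9, 8·1²=8, difference 1.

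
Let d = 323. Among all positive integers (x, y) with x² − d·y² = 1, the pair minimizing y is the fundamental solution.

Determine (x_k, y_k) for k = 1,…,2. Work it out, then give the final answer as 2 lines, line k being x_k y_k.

18 1
647 36

√323 = [17; 1,34, …], period ℓ=2 (even) → k=1
i=0: a=17 ⇒ p=17, q=1
i=1: a=1 ⇒ p=18, q=1
(x₁, y₁) = (18, 1);  18² − 323·1² = 1 ✓
(18+1√323)^2 = 647 + 36√323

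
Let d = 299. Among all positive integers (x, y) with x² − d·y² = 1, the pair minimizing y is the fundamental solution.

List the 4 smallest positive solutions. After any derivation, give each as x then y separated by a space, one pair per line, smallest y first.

415 24
344449 19920
285892255 16533576
237290227201 13722848160

√299 → a₀=17, period (3,2,3,34); ℓ=4 even so k=3
step 0: (17, 1)  from 17·(1,0) + (0,1)
step 1: (52, 3)  from 3·(17,1) + (1,0)
step 2: (121, 7)  from 2·(52,3) + (17,1)
step 3: (415, 24)  from 3·(121,7) + (52,3)
→ (415, 24).  Check: 415²=172225, 299·24²=172224, difference 1.
n=2: (415,24)∘(415,24) = (415·415+299·24·24, 415·24+24·415) = (344449,19920)
n=3: (344449,19920)∘(415,24) = (415·344449+299·24·19920, 415·19920+24·344449) = (285892255,16533576)
n=4: (285892255,16533576)∘(415,24) = (415·285892255+299·24·16533576, 415·16533576+24·285892255) = (237290227201,13722848160)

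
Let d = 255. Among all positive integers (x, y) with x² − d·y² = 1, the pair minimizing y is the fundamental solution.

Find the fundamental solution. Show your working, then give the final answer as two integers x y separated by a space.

d=255: √d = [15; 1,30] (ℓ=2, even), read p_1/q_1
step 0: (15, 1)  from 15·(1,0) + (0,1)
step 1: (16, 1)  from 1·(15,1) + (1,0)
fundamental: x₁=16, y₁=1  (since 256 − 255·1 = 1)

16 1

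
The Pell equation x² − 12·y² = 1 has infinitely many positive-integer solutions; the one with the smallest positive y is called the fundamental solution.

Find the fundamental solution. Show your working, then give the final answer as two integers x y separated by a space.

d=12: √d = [3; 2,6] (ℓ=2, even), read p_1/q_1
k=0  a_k=3  p_k/q_k = 3/1
k=1  a_k=2  p_k/q_k = 7/2
→ (7, 2).  Check: 7²=49, 12·2²=48, difference 1.

7 2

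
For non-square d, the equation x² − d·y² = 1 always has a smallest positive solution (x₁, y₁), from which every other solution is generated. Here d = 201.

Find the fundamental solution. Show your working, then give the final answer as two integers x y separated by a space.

515095 36332

√201 → a₀=14, period (5,1,1,1,2,…,1,5,28); ℓ=14 even so k=13
step 0: (14, 1)  from 14·(1,0) + (0,1)
…
step 2: (85, 6)  from 1·(71,5) + (14,1)
step 3: (156, 11)  from 1·(85,6) + (71,5)
step 4: (241, 17)  from 1·(156,11) + (85,6)
…
step 8: (8549, 603)  from 1·(7670,541) + (879,62)
…
step 10: (33317, 2350)  from 1·(24768,1747) + (8549,603)
step 11: (58085, 4097)  from 1·(33317,2350) + (24768,1747)
step 12: (91402, 6447)  from 1·(58085,4097) + (33317,2350)
step 13: (515095, 36332)  from 5·(91402,6447) + (58085,4097)
(x₁, y₁) = (515095, 36332);  515095² − 201·36332² = 1 ✓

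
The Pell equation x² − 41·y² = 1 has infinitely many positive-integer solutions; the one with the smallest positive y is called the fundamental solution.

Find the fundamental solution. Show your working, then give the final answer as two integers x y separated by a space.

√41 → a₀=6, period (2,2,12); ℓ=3 odd so k=5
step 0: (6, 1)  from 6·(1,0) + (0,1)
…
step 2: (32, 5)  from 2·(13,2) + (6,1)
…
step 4: (826, 129)  from 2·(397,62) + (32,5)
step 5: (2049, 320)  from 2·(826,129) + (397,62)
fundamental: x₁=2049, y₁=320  (since 4198401 − 41·102400 = 1)

2049 320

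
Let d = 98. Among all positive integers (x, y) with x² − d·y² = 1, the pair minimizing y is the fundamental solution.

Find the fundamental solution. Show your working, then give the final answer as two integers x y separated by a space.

√98 → a₀=9, period (1,8,1,18); ℓ=4 even so k=3
k=0  a_k=9  p_k/q_k = 9/1
…
k=2  a_k=8  p_k/q_k = 89/9
k=3  a_k=1  p_k/q_k = 99/10
fundamental: x₁=99, y₁=10  (since 9801 − 98·100 = 1)

99 10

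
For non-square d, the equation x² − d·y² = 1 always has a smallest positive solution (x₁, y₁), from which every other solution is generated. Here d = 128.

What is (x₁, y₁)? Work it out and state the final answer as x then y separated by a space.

[11; 3,5,3,22] for √128; ℓ=4 ⇒ convergent index 3
step 0: (11, 1)  from 11·(1,0) + (0,1)
…
step 2: (181, 16)  from 5·(34,3) + (11,1)
step 3: (577, 51)  from 3·(181,16) + (34,3)
fundamental: x₁=577, y₁=51  (since 332929 − 128·2601 = 1)

577 51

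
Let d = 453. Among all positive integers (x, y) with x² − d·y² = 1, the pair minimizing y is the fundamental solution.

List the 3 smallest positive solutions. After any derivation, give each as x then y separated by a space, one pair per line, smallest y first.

√453 → a₀=21, period (3,1,1,10,14,10,1,1,3,42); ℓ=10 even so k=9
a_0=21:  p_0=21·1+0=21,  q_0=21·0+1=1
a_1=3:  p_1=3·21+1=64,  q_1=3·1+0=3
a_2=1:  p_2=1·64+21=85,  q_2=1·3+1=4
a_3=1:  p_3=1·85+64=149,  q_3=1·4+3=7
a_4=10:  p_4=10·149+85=1575,  q_4=10·7+4=74
a_5=14:  p_5=14·1575+149=22199,  q_5=14·74+7=1043
a_6=10:  p_6=10·22199+1575=223565,  q_6=10·1043+74=10504
a_7=1:  p_7=1·223565+22199=245764,  q_7=1·10504+1043=11547
a_8=1:  p_8=1·245764+223565=469329,  q_8=1·11547+10504=22051
a_9=3:  p_9=3·469329+245764=1653751,  q_9=3·22051+11547=77700
→ (1653751, 77700).  Check: 1653751²=2734892370001, 453·77700²=2734892370000, difference 1.
n=2: (1653751,77700)∘(1653751,77700) = (1653751·1653751+453·77700·77700, 1653751·77700+77700·1653751) = (5469784740001,256992905400)
n=3: (5469784740001,256992905400)∘(1653751,77700) = (1653751·5469784740001+453·77700·256992905400, 1653751·256992905400+77700·5469784740001) = (18091323967121133751,850004548596233100)

1653751 77700
5469784740001 256992905400
18091323967121133751 850004548596233100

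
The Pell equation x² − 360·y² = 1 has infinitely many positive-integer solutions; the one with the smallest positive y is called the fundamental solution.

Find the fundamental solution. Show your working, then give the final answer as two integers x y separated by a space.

19 1

√360 → a₀=18, period (1,36); ℓ=2 even so k=1
k=0  a_k=18  p_k/q_k = 18/1
k=1  a_k=1  p_k/q_k = 19/1
(x₁, y₁) = (19, 1);  19² − 360·1² = 1 ✓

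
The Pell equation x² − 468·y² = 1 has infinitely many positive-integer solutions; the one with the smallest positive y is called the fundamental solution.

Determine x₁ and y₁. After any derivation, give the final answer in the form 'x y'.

649 30

d=468: √d = [21; 1,1,1,2,1,1,1,42] (ℓ=8, even), read p_7/q_7
i=0: a=21 ⇒ p=21, q=1
i=1: a=1 ⇒ p=22, q=1
…
i=3: a=1 ⇒ p=65, q=3
…
i=6: a=1 ⇒ p=411, q=19
i=7: a=1 ⇒ p=649, q=30
(x₁, y₁) = (649, 30);  649² − 468·30² = 1 ✓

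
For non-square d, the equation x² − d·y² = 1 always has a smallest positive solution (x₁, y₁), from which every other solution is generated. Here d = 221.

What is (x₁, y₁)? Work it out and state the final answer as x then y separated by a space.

1665 112

√221 = [14; 1,6,2,6,1,28, …], period ℓ=6 (even) → k=5
k=0  a_k=14  p_k/q_k = 14/1
k=1  a_k=1  p_k/q_k = 15/1
…
k=4  a_k=6  p_k/q_k = 1442/97
k=5  a_k=1  p_k/q_k = 1665/112
→ (1665, 112).  Check: 1665²=2772225, 221·112²=2772224, difference 1.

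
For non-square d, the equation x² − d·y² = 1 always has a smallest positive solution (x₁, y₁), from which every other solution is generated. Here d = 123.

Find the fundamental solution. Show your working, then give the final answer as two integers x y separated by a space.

√123 → a₀=11, period (11,22); ℓ=2 even so k=1
k=0  a_k=11  p_k/q_k = 11/1
k=1  a_k=11  p_k/q_k = 122/11
(x₁, y₁) = (122, 11);  122² − 123·11² = 1 ✓

122 11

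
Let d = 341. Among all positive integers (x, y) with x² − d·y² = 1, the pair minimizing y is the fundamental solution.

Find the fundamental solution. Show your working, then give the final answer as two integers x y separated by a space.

√341 = [18; 2,6,1,8,2,…,6,2,36, …], period ℓ=14 (even) → k=13
a_0=18:  p_0=18·1+0=18,  q_0=18·0+1=1
…
a_3=1:  p_3=1·240+37=277,  q_3=1·13+2=15
a_4=8:  p_4=8·277+240=2456,  q_4=8·15+13=133
a_5=2:  p_5=2·2456+277=5189,  q_5=2·133+15=281
a_6=1:  p_6=1·5189+2456=7645,  q_6=1·281+133=414
a_7=2:  p_7=2·7645+5189=20479,  q_7=2·414+281=1109
a_8=1:  p_8=1·20479+7645=28124,  q_8=1·1109+414=1523
a_9=2:  p_9=2·28124+20479=76727,  q_9=2·1523+1109=4155
a_10=8:  p_10=8·76727+28124=641940,  q_10=8·4155+1523=34763
a_11=1:  p_11=1·641940+76727=718667,  q_11=1·34763+4155=38918
a_12=6:  p_12=6·718667+641940=4953942,  q_12=6·38918+34763=268271
a_13=2:  p_13=2·4953942+718667=10626551,  q_13=2·268271+38918=575460
(x₁, y₁) = (10626551, 575460);  10626551² − 341·575460² = 1 ✓

10626551 575460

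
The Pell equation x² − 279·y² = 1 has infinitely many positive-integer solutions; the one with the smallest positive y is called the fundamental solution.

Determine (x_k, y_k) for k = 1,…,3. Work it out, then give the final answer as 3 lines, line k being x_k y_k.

√279 → a₀=16, period (1,2,2,1,2,2,1,32); ℓ=8 even so k=7
k=0  a_k=16  p_k/q_k = 16/1
k=1  a_k=1  p_k/q_k = 17/1
k=2  a_k=2  p_k/q_k = 50/3
k=3  a_k=2  p_k/q_k = 117/7
k=4  a_k=1  p_k/q_k = 167/10
k=5  a_k=2  p_k/q_k = 451/27
k=6  a_k=2  p_k/q_k = 1069/64
k=7  a_k=1  p_k/q_k = 1520/91
→ (1520, 91).  Check: 1520²=2310400, 279·91²=2310399, difference 1.
k=2:  x_2 = 1520·1520+279·91·91 = 4620799,  y_2 = 1520·91+91·1520 = 276640
k=3:  x_3 = 1520·4620799+279·91·276640 = 14047227440,  y_3 = 1520·276640+91·4620799 = 840985509

1520 91
4620799 276640
14047227440 840985509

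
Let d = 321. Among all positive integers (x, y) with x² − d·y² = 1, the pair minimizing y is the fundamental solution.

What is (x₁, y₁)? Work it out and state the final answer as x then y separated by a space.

[17; 1,10,1,34] for √321; ℓ=4 ⇒ convergent index 3
a_0=17:  p_0=17·1+0=17,  q_0=17·0+1=1
a_1=1:  p_1=1·17+1=18,  q_1=1·1+0=1
a_2=10:  p_2=10·18+17=197,  q_2=10·1+1=11
a_3=1:  p_3=1·197+18=215,  q_3=1·11+1=12
→ (215, 12).  Check: 215²=46225, 321·12²=46224, difference 1.

215 12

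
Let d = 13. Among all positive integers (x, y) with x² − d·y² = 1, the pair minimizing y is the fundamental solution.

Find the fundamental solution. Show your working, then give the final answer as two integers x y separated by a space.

d=13: √d = [3; 1,1,1,1,6] (ℓ=5, odd), read p_9/q_9
a_0=3:  p_0=3·1+0=3,  q_0=3·0+1=1
a_1=1:  p_1=1·3+1=4,  q_1=1·1+0=1
a_2=1:  p_2=1·4+3=7,  q_2=1·1+1=2
a_3=1:  p_3=1·7+4=11,  q_3=1·2+1=3
a_4=1:  p_4=1·11+7=18,  q_4=1·3+2=5
a_5=6:  p_5=6·18+11=119,  q_5=6·5+3=33
a_6=1:  p_6=1·119+18=137,  q_6=1·33+5=38
a_7=1:  p_7=1·137+119=256,  q_7=1·38+33=71
a_8=1:  p_8=1·256+137=393,  q_8=1·71+38=109
a_9=1:  p_9=1·393+256=649,  q_9=1·109+71=180
(x₁, y₁) = (649, 180);  649² − 13·180² = 1 ✓

649 180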